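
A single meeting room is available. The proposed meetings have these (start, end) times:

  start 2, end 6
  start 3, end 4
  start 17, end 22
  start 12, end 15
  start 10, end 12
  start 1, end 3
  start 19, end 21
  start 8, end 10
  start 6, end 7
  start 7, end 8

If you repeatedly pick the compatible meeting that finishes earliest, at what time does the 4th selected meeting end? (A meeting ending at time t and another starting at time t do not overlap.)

8

Order by finish time; keep every interval that doesn't clash with the previous kept one.
By end time: (1,3), (3,4), (2,6), (6,7), (7,8), (8,10), (10,12), (12,15), (19,21), (17,22).
Pick (1,3); next start ≥ 3 → (3,4); next start ≥ 4 → (6,7); next start ≥ 7 → (7,8); next start ≥ 8 → (8,10); next start ≥ 10 → (10,12); next start ≥ 12 → (12,15); next start ≥ 15 → (19,21).
Selected: (1,3) (3,4) (6,7) (7,8) (8,10) (10,12) (12,15) (19,21)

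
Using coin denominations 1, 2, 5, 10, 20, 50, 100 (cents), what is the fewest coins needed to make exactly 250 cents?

3

Greedy: take as many of the largest coin as possible, then repeat with the remainder.
250 − 2×100→50 − 1×50→0
Total coins = 2 + 1 = 3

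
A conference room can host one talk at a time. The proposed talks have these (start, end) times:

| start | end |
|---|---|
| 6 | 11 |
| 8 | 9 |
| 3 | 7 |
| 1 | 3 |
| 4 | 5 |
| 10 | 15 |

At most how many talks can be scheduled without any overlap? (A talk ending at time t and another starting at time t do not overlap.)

Sorted by end: (1,3)  (4,5)  (3,7)  (8,9)  (6,11)  (10,15)
take (1,3); take (4,5); take (8,9); take (10,15).
Selected 4 talks.

4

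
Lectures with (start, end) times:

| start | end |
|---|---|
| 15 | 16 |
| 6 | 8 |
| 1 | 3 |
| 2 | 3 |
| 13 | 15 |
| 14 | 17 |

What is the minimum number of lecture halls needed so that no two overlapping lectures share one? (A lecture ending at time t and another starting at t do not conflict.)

2

starts: [1, 2, 6, 13, 14, 15]
ends:   [3, 3, 8, 15, 16, 17]
s1→1 s2→2  — peak 2.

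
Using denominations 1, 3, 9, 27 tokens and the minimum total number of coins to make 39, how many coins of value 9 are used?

1

Use the largest denomination that fits, subtract, and repeat.
39 = 1×27 + 1×9 + 1×3
Count of 9: 1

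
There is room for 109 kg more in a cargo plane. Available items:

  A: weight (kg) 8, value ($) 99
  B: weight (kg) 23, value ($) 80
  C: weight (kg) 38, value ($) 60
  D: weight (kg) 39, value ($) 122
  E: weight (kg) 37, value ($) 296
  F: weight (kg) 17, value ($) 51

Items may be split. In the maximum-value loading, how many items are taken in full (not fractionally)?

4

Greedy by value/weight ratio, highest first.
Order: A (99/8=12.38) > E (296/37=8.00) > B (80/23=3.48) > D (122/39=3.13) > F (51/17=3.00) > C (60/38=1.58)
Fill: take A (8 @ 99) → take E (37 @ 296) → take B (23 @ 80) → take D (39 @ 122) → take 2/17 of F → 6.00; 109/109 used.
4 item(s) taken whole; one partial (take 2/17 of F).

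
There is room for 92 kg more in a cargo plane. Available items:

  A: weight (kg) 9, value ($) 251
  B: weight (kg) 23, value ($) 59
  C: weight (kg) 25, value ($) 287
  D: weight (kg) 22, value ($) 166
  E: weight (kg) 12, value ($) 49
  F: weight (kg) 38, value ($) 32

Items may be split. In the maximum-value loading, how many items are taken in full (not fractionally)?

Ratios (sorted): A 27.89, C 11.48, D 7.55, E 4.08, B 2.57, F 0.84
take A (9 @ 251); take C (25 @ 287); take D (22 @ 166); take E (12 @ 49); take B (23 @ 59); take 1/38 of F → 0.84. Capacity used 92/92.
5 item(s) taken whole; one partial (take 1/38 of F).

5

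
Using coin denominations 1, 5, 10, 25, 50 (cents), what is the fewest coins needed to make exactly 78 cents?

Greedy: take as many of the largest coin as possible, then repeat with the remainder.
78 = 1×50 + 1×25 + 3×1
Total coins = 1 + 1 + 3 = 5

5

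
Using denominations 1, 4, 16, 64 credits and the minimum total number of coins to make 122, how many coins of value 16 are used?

Greedy: take as many of the largest coin as possible, then repeat with the remainder.
122 = 1×64 + 3×16 + 2×4 + 2×1
Count of 16: 3

3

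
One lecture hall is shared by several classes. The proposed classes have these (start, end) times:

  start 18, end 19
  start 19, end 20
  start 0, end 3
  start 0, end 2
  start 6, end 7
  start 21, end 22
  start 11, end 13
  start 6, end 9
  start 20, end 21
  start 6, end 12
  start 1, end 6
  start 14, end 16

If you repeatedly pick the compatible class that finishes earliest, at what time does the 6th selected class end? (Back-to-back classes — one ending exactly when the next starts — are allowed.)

20

Sorted by end: (0,2)  (0,3)  (1,6)  (6,7)  (6,9)  (6,12)  (11,13)  (14,16)  (18,19)  (19,20)  (20,21)  (21,22)
take (0,2); take (6,7); skip (6,9); take (11,13); take (14,16); take (18,19); take (19,20); take (20,21); take (21,22).
Selected: (0,2) (6,7) (11,13) (14,16) (18,19) (19,20) (20,21) (21,22)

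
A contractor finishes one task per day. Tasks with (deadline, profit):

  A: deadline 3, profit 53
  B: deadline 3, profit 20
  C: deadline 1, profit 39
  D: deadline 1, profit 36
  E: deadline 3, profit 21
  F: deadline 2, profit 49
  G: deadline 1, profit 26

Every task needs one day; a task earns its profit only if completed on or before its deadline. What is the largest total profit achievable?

141

Take jobs in profit order; each goes to the latest open slot no later than its deadline.
By profit: A(d3,53), F(d2,49), C(d1,39), D(d1,36), G(d1,26), E(d3,21), B(d3,20)
A→slot 3; F→slot 2; C→slot 1; D skipped; G skipped; E skipped; B skipped.
Profit = 39 + 49 + 53 = 141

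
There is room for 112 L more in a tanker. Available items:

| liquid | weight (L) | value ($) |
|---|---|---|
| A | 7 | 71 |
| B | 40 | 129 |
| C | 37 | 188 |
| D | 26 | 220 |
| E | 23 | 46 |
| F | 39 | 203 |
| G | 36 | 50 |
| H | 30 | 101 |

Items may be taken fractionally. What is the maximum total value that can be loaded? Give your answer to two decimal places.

692.10

Order: A (71/7=10.14) > D (220/26=8.46) > F (203/39=5.21) > C (188/37=5.08) > H (101/30=3.37) > B (129/40=3.23) > E (46/23=2.00) > G (50/36=1.39)
Fill: take A (7 @ 71) → take D (26 @ 220) → take F (39 @ 203) → take C (37 @ 188) → take 3/30 of H → 10.10; 112/112 used.
Total value = 692.10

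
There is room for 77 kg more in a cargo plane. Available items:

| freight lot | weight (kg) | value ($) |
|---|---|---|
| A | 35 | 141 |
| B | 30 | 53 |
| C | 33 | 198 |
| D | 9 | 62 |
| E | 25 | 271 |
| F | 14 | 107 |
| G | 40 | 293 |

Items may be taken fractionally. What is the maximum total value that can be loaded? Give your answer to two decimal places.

Greedy by value/weight ratio, highest first.
Order: E (271/25=10.84) > F (107/14=7.64) > G (293/40=7.33) > D (62/9=6.89) > C (198/33=6.00) > A (141/35=4.03) > B (53/30=1.77)
Fill: take E (25 @ 271) → take F (14 @ 107) → take 38/40 of G → 278.35; 77/77 used.
Total value = 656.35

656.35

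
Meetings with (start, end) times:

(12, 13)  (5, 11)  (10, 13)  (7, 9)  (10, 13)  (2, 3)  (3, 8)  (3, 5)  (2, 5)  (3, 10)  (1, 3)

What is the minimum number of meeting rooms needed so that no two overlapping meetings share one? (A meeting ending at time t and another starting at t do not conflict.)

4

Events (time:±→running): 1:+→1 2:+→2 2:+→3 3:-→2 3:-→1 3:+→2 3:+→3 3:+→4 … peak 4.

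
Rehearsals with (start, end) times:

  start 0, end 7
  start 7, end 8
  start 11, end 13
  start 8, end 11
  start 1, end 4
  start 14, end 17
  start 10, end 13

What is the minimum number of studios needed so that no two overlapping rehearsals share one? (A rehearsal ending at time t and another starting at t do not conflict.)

starts: [0, 1, 7, 8, 10, 11, 14]
ends:   [4, 7, 8, 11, 13, 13, 17]
s0→1 s1→2  — peak 2.

2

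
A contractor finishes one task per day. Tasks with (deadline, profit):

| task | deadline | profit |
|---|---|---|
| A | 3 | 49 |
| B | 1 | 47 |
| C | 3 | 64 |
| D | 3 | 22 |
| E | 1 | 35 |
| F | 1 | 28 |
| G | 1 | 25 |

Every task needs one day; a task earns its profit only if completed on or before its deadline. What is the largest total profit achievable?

160

Profit order: C=64 A=49 B=47 E=35 F=28 G=25 D=22
Assign: C→slot 3, A→slot 2, B→slot 1, E skipped, F skipped, G skipped, D skipped.
Slots: [1:B] [2:A] [3:C]
Profit = 47 + 49 + 64 = 160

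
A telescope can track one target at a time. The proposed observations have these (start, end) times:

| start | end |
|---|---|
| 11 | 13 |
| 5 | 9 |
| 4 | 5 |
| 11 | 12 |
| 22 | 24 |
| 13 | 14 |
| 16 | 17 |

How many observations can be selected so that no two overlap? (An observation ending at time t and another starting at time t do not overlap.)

6

Sort by end time and greedily take each interval whose start is ≥ the last chosen end.
Sorted by end: (4,5)  (5,9)  (11,12)  (11,13)  (13,14)  (16,17)  (22,24)
take (4,5); take (5,9); take (11,12); take (13,14); take (16,17); take (22,24).
Selected 6 observations.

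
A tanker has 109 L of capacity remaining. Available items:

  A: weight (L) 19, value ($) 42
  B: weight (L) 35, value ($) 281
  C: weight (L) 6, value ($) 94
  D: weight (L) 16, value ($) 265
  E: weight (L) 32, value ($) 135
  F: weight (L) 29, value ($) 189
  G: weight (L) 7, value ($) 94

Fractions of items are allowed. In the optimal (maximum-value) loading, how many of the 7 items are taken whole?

5

Ratios (sorted): D 16.56, C 15.67, G 13.43, B 8.03, F 6.52, E 4.22, A 2.21
take D (16 @ 265); take C (6 @ 94); take G (7 @ 94); take B (35 @ 281); take F (29 @ 189); take 16/32 of E → 67.50. Capacity used 109/109.
5 item(s) taken whole; one partial (take 16/32 of E).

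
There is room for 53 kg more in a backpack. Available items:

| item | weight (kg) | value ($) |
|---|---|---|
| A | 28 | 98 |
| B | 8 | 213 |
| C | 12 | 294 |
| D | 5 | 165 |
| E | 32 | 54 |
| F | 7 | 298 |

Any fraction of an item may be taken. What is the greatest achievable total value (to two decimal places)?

1043.50

Ratios (sorted): F 42.57, D 33.00, B 26.62, C 24.50, A 3.50, E 1.69
take F (7 @ 298); take D (5 @ 165); take B (8 @ 213); take C (12 @ 294); take 21/28 of A → 73.50. Capacity used 53/53.
Total value = 1043.50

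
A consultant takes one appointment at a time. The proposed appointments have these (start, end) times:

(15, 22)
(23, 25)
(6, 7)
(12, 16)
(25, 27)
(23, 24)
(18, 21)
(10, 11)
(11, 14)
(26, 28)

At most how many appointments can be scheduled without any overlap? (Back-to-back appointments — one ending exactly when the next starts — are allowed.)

Greedy by earliest finish: after sorting by end time, pick each interval compatible with the last pick.
By end time: (6,7), (10,11), (11,14), (12,16), (18,21), (15,22), (23,24), (23,25), (25,27), (26,28).
Pick (6,7); next start ≥ 7 → (10,11); next start ≥ 11 → (11,14); next start ≥ 14 → (18,21); next start ≥ 21 → (23,24); next start ≥ 24 → (25,27).
Selected 6 appointments.

6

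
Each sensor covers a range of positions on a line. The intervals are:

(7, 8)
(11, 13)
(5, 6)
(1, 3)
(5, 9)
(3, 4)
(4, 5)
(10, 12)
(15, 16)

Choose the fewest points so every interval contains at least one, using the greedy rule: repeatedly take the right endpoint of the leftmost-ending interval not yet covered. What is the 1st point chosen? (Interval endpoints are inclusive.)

3

Sorted: [1,3] [3,4] [4,5] [5,6] [7,8] [5,9] [10,12] [11,13] [15,16]
{[1,3],[3,4]} hit by 3; {[4,5],[5,6]} hit by 5; {[7,8],[5,9]} hit by 8; {[10,12],[11,13]} hit by 12; {[15,16]} hit by 16.
Points: 3, 5, 8, 12, 16 (5 total).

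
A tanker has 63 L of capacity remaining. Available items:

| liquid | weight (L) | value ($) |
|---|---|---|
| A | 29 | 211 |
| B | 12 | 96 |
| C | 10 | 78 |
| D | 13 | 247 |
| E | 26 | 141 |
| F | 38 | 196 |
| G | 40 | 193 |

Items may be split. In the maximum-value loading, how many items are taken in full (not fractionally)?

Greedy by value/weight ratio, highest first.
Order: D (247/13=19.00) > B (96/12=8.00) > C (78/10=7.80) > A (211/29=7.28) > E (141/26=5.42) > F (196/38=5.16) > G (193/40=4.83)
Fill: take D (13 @ 247) → take B (12 @ 96) → take C (10 @ 78) → take 28/29 of A → 203.72; 63/63 used.
3 item(s) taken whole; one partial (take 28/29 of A).

3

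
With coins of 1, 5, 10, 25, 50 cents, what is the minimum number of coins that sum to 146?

6

Use the largest denomination that fits, subtract, and repeat.
146 − 2×50→46 − 1×25→21 − 2×10→1 − 1×1→0
Total coins = 2 + 1 + 2 + 1 = 6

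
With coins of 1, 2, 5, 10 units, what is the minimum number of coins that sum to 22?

3

22 = 2×10 + 1×2
Total coins = 2 + 1 = 3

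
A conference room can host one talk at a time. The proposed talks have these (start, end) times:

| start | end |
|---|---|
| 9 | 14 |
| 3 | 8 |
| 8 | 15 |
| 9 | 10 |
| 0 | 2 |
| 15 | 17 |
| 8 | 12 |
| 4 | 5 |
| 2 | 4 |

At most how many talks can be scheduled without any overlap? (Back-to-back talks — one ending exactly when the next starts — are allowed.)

Order by finish time; keep every interval that doesn't clash with the previous kept one.
By end time: (0,2), (2,4), (4,5), (3,8), (9,10), (8,12), (9,14), (8,15), (15,17).
Pick (0,2); next start ≥ 2 → (2,4); next start ≥ 4 → (4,5); next start ≥ 5 → (9,10); next start ≥ 10 → (15,17).
Selected 5 talks.

5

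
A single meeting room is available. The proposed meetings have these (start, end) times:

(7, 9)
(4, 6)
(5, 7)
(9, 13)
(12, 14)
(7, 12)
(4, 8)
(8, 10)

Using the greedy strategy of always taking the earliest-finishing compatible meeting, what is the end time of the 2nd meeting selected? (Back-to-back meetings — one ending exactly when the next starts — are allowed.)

9

Sorted by end: (4,6)  (5,7)  (4,8)  (7,9)  (8,10)  (7,12)  (9,13)  (12,14)
take (4,6); skip (5,7); take (7,9); skip (7,12); take (9,13); skip (12,14).
Selected: (4,6) (7,9) (9,13)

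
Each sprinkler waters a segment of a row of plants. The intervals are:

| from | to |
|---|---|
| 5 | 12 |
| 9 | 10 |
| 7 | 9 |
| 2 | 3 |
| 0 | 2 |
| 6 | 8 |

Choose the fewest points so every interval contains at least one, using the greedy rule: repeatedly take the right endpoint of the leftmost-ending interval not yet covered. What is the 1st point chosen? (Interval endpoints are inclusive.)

2

Sorted: [0,2] [2,3] [6,8] [7,9] [9,10] [5,12]
{[0,2],[2,3]} hit by 2; {[6,8],[7,9]} hit by 8; {[9,10],[5,12]} hit by 10.
Points: 2, 8, 10 (3 total).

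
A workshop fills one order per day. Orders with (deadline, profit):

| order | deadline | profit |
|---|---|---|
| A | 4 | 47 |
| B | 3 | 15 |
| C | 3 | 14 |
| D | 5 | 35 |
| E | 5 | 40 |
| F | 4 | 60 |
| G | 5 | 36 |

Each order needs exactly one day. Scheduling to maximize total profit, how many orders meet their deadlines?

5

By profit: F(d4,60), A(d4,47), E(d5,40), G(d5,36), D(d5,35), B(d3,15), C(d3,14)
F→slot 4; A→slot 3; E→slot 5; G→slot 2; D→slot 1; B skipped; C skipped.
5 of 7 scheduled.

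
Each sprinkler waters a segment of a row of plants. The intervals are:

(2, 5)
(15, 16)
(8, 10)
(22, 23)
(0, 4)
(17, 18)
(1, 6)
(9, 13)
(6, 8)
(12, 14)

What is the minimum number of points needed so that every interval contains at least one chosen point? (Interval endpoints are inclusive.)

6

Sort by right endpoint; whenever an interval is uncovered, place a point at its right end.
Sorted: [0,4] [2,5] [1,6] [6,8] [8,10] [9,13] [12,14] [15,16] [17,18] [22,23]
{[0,4],[2,5],[1,6]} hit by 4; {[6,8],[8,10]} hit by 8; {[9,13],[12,14]} hit by 13; {[15,16]} hit by 16; {[17,18]} hit by 18; {[22,23]} hit by 23.
Points: 4, 8, 13, 16, 18, 23 (6 total).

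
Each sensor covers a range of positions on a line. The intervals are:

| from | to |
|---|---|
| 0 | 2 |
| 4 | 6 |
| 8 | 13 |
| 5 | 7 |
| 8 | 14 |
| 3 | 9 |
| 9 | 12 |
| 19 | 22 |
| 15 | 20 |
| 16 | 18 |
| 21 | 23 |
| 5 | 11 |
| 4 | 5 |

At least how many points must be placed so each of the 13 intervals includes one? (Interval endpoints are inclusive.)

Sorted: [0,2] [4,5] [4,6] [5,7] [3,9] [5,11] [9,12] [8,13] [8,14] [16,18] [15,20] [19,22] [21,23]
{[0,2]} hit by 2; {[4,5],[4,6],[5,7],[3,9],[5,11]} hit by 5; {[9,12],[8,13],[8,14]} hit by 12; {[16,18],[15,20]} hit by 18; {[19,22],[21,23]} hit by 22.
Points: 2, 5, 12, 18, 22 (5 total).

5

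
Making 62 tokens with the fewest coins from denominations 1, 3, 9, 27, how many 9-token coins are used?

0

62 − 2×27→8 − 2×3→2 − 2×1→0
Count of 9: 0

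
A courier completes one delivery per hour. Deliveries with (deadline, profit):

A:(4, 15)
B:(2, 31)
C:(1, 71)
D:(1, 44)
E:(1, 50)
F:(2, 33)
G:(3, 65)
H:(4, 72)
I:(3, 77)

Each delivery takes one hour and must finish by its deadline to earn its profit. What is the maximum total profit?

285

Sort by profit descending; place each in the latest free slot ≤ its deadline.
Profit order: I=77 H=72 C=71 G=65 E=50 D=44 F=33 B=31 A=15
Assign: I→slot 3, H→slot 4, C→slot 1, G→slot 2, E skipped, D skipped, F skipped, B skipped, A skipped.
Slots: [1:C] [2:G] [3:I] [4:H]
Profit = 71 + 65 + 77 + 72 = 285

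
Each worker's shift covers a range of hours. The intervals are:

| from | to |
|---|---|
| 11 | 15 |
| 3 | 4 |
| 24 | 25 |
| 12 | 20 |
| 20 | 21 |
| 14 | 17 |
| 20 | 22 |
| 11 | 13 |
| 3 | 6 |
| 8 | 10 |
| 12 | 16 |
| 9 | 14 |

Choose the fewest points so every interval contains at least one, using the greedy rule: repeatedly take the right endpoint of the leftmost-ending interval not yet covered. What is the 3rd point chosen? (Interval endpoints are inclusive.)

13

Sort by right endpoint; whenever an interval is uncovered, place a point at its right end.
By right end: [3,4]  [3,6]  [8,10]  [11,13]  [9,14]  [11,15]  [12,16]  [14,17]  [12,20]  [20,21]  [20,22]  [24,25]
[3,4] uncovered → point at 4; [8,10] uncovered → point at 10; [11,13] uncovered → point at 13; [14,17] uncovered → point at 17; [20,21] uncovered → point at 21; [24,25] uncovered → point at 25.
Points: 4, 10, 13, 17, 21, 25 (6 total).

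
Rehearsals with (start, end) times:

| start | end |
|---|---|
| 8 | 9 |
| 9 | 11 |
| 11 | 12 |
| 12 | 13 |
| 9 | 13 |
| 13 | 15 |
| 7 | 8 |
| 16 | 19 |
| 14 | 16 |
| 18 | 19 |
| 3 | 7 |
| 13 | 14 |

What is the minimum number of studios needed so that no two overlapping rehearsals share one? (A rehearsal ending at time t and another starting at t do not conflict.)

2

The answer is the maximum number of intervals overlapping at any instant.
Events (time:±→running): 3:+→1 7:-→0 7:+→1 8:-→0 8:+→1 9:-→0 9:+→1 9:+→2 … peak 2.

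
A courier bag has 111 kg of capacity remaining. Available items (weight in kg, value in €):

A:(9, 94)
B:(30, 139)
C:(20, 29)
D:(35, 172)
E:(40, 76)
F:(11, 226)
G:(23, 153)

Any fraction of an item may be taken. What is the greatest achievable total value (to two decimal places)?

789.70

Ratios (sorted): F 20.55, A 10.44, G 6.65, D 4.91, B 4.63, E 1.90, C 1.45
take F (11 @ 226); take A (9 @ 94); take G (23 @ 153); take D (35 @ 172); take B (30 @ 139); take 3/40 of E → 5.70. Capacity used 111/111.
Total value = 789.70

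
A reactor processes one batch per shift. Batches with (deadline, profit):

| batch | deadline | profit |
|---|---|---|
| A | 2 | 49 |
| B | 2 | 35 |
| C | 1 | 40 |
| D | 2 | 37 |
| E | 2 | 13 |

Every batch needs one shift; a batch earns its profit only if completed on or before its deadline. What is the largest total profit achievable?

89

Take jobs in profit order; each goes to the latest open slot no later than its deadline.
By profit: A(d2,49), C(d1,40), D(d2,37), B(d2,35), E(d2,13)
A→slot 2; C→slot 1; D skipped; B skipped; E skipped.
Profit = 40 + 49 = 89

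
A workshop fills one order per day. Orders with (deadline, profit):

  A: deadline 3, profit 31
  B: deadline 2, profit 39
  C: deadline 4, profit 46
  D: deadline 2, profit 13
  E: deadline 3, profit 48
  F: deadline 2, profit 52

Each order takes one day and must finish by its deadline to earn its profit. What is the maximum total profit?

185

Take jobs in profit order; each goes to the latest open slot no later than its deadline.
Profit order: F=52 E=48 C=46 B=39 A=31 D=13
Assign: F→slot 2, E→slot 3, C→slot 4, B→slot 1, A skipped, D skipped.
Slots: [1:B] [2:F] [3:E] [4:C]
Profit = 39 + 52 + 48 + 46 = 185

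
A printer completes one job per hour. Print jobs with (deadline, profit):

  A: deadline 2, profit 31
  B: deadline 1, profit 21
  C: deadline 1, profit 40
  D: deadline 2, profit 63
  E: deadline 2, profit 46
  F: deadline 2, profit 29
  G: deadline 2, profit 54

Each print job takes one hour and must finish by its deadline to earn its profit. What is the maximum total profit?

Take jobs in profit order; each goes to the latest open slot no later than its deadline.
Profit order: D=63 G=54 E=46 C=40 A=31 F=29 B=21
Assign: D→slot 2, G→slot 1, E skipped, C skipped, A skipped, F skipped, B skipped.
Slots: [1:G] [2:D]
Profit = 54 + 63 = 117

117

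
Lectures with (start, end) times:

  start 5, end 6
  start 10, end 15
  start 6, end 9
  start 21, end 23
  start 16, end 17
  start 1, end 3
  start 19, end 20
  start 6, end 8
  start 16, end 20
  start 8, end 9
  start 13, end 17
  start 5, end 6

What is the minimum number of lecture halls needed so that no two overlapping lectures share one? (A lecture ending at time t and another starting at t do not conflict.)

3

starts: [1, 5, 5, 6, 6, 8, 10, 13, 16, 16, 19, 21]
ends:   [3, 6, 6, 8, 9, 9, 15, 17, 17, 20, 20, 23]
s1→1 e3→0 s5→1 s5→2 e6→1 e6→0 s6→1 s6→2 e8→1 s8→2 e9→1 e9→0 s10→1 s13→2 e15→1 s16→2 s16→3  — peak 3.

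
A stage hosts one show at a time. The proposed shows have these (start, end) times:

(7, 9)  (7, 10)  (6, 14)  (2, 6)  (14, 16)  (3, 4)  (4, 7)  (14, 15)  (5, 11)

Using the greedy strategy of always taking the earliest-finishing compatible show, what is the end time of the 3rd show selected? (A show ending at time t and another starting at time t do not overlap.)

9

By end time: (3,4), (2,6), (4,7), (7,9), (7,10), (5,11), (6,14), (14,15), (14,16).
Pick (3,4); next start ≥ 4 → (4,7); next start ≥ 7 → (7,9); next start ≥ 9 → (14,15).
Selected: (3,4) (4,7) (7,9) (14,15)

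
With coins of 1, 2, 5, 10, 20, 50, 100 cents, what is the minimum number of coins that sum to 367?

367 = 3×100 + 1×50 + 1×10 + 1×5 + 1×2
Total coins = 3 + 1 + 1 + 1 + 1 = 7

7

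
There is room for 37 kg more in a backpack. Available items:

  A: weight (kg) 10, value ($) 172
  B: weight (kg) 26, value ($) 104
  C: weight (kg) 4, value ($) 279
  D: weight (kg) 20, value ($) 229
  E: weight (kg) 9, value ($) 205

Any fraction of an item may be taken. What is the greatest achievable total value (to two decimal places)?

816.30

Ratios (sorted): C 69.75, E 22.78, A 17.20, D 11.45, B 4.00
take C (4 @ 279); take E (9 @ 205); take A (10 @ 172); take 14/20 of D → 160.30. Capacity used 37/37.
Total value = 816.30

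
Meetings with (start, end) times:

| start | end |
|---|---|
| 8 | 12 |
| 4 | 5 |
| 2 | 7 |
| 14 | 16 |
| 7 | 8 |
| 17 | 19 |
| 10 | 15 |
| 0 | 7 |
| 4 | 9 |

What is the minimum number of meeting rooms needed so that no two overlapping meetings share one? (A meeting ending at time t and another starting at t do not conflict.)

Events (time:±→running): 0:+→1 2:+→2 4:+→3 4:+→4 … peak 4.

4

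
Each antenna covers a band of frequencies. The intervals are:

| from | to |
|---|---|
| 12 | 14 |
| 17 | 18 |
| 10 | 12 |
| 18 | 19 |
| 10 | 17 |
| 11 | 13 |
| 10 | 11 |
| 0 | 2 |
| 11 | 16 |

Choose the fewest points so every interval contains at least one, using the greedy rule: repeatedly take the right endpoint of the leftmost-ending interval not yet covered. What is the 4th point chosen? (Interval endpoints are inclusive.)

Sort by right endpoint; whenever an interval is uncovered, place a point at its right end.
Sorted: [0,2] [10,11] [10,12] [11,13] [12,14] [11,16] [10,17] [17,18] [18,19]
{[0,2]} hit by 2; {[10,11],[10,12],[11,13]} hit by 11; {[12,14],[11,16],[10,17]} hit by 14; {[17,18],[18,19]} hit by 18.
Points: 2, 11, 14, 18 (4 total).

18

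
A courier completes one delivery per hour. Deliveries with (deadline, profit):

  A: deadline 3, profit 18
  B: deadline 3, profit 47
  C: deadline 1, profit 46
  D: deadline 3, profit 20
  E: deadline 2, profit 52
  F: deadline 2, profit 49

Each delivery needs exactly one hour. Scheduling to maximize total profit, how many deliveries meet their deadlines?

3

Sort by profit descending; place each in the latest free slot ≤ its deadline.
By profit: E(d2,52), F(d2,49), B(d3,47), C(d1,46), D(d3,20), A(d3,18)
E→slot 2; F→slot 1; B→slot 3; C skipped; D skipped; A skipped.
3 of 6 scheduled.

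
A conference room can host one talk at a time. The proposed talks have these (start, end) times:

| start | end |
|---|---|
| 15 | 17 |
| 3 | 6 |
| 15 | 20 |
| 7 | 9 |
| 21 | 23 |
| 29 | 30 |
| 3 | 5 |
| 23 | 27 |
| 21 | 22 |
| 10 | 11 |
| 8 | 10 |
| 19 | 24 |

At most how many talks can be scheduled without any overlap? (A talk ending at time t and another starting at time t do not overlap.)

7

Sorted by end: (3,5)  (3,6)  (7,9)  (8,10)  (10,11)  (15,17)  (15,20)  (21,22)  (21,23)  (19,24)  (23,27)  (29,30)
take (3,5); take (7,9); take (10,11); take (15,17); skip (15,20); take (21,22); skip (21,23); skip (19,24); take (23,27); take (29,30).
Selected 7 talks.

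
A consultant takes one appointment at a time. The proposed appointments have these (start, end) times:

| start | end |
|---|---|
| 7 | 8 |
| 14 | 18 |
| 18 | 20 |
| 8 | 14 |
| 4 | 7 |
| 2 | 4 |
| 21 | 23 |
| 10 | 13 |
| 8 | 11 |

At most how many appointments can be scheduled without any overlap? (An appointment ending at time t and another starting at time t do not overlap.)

Sort by end time and greedily take each interval whose start is ≥ the last chosen end.
By end time: (2,4), (4,7), (7,8), (8,11), (10,13), (8,14), (14,18), (18,20), (21,23).
Pick (2,4); next start ≥ 4 → (4,7); next start ≥ 7 → (7,8); next start ≥ 8 → (8,11); next start ≥ 11 → (14,18); next start ≥ 18 → (18,20); next start ≥ 20 → (21,23).
Selected 7 appointments.

7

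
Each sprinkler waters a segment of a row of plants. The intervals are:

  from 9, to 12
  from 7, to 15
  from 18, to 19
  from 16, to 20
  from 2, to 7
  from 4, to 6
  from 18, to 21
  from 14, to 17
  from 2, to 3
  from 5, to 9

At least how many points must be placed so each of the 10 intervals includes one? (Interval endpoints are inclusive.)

Process intervals by earliest right end; each time one isn't hit yet, stab at its right endpoint.
Sorted: [2,3] [4,6] [2,7] [5,9] [9,12] [7,15] [14,17] [18,19] [16,20] [18,21]
{[2,3]} hit by 3; {[4,6],[2,7],[5,9]} hit by 6; {[9,12],[7,15]} hit by 12; {[14,17]} hit by 17; {[18,19],[16,20],[18,21]} hit by 19.
Points: 3, 6, 12, 17, 19 (5 total).

5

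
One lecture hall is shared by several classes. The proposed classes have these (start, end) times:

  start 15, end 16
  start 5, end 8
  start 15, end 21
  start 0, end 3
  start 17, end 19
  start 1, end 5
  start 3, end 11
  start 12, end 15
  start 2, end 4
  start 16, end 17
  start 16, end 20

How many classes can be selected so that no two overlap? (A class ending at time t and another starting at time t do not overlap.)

By end time: (0,3), (2,4), (1,5), (5,8), (3,11), (12,15), (15,16), (16,17), (17,19), (16,20), (15,21).
Pick (0,3); next start ≥ 3 → (5,8); next start ≥ 8 → (12,15); next start ≥ 15 → (15,16); next start ≥ 16 → (16,17); next start ≥ 17 → (17,19).
Selected 6 classes.

6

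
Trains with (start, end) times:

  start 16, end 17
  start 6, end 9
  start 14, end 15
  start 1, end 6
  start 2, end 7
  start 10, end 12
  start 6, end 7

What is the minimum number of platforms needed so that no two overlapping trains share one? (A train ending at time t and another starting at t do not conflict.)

The answer is the maximum number of intervals overlapping at any instant.
starts: [1, 2, 6, 6, 10, 14, 16]
ends:   [6, 7, 7, 9, 12, 15, 17]
s1→1 s2→2 e6→1 s6→2 s6→3  — peak 3.

3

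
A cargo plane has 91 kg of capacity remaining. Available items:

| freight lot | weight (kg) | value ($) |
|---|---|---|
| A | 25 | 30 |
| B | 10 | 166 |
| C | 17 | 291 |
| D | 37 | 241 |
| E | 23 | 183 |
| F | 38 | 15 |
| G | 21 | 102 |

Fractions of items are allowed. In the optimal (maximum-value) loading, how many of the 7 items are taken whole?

4

Greedy by value/weight ratio, highest first.
Order: C (291/17=17.12) > B (166/10=16.60) > E (183/23=7.96) > D (241/37=6.51) > G (102/21=4.86) > A (30/25=1.20) > F (15/38=0.39)
Fill: take C (17 @ 291) → take B (10 @ 166) → take E (23 @ 183) → take D (37 @ 241) → take 4/21 of G → 19.43; 91/91 used.
4 item(s) taken whole; one partial (take 4/21 of G).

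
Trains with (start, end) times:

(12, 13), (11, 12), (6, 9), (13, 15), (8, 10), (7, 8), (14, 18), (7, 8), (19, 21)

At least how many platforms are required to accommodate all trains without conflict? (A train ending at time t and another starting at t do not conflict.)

3

The answer is the maximum number of intervals overlapping at any instant.
starts: [6, 7, 7, 8, 11, 12, 13, 14, 19]
ends:   [8, 8, 9, 10, 12, 13, 15, 18, 21]
s6→1 s7→2 s7→3  — peak 3.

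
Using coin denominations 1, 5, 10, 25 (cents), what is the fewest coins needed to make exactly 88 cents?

7

88 = 3×25 + 1×10 + 3×1
Total coins = 3 + 1 + 3 = 7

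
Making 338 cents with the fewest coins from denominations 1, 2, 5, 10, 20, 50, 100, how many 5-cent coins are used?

1

338 = 3×100 + 1×20 + 1×10 + 1×5 + 1×2 + 1×1
Count of 5: 1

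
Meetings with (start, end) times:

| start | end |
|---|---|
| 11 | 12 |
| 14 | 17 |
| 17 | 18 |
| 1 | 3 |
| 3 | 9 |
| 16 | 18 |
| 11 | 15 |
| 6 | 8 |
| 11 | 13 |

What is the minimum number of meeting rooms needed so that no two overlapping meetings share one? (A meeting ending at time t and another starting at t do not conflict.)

starts: [1, 3, 6, 11, 11, 11, 14, 16, 17]
ends:   [3, 8, 9, 12, 13, 15, 17, 18, 18]
s1→1 e3→0 s3→1 s6→2 e8→1 e9→0 s11→1 s11→2 s11→3  — peak 3.

3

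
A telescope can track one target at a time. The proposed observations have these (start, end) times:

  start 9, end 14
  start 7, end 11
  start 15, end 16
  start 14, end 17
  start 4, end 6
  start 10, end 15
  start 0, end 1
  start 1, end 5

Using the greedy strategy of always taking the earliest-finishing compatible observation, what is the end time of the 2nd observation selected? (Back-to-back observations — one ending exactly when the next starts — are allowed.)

Sort by end time and greedily take each interval whose start is ≥ the last chosen end.
By end time: (0,1), (1,5), (4,6), (7,11), (9,14), (10,15), (15,16), (14,17).
Pick (0,1); next start ≥ 1 → (1,5); next start ≥ 5 → (7,11); next start ≥ 11 → (15,16).
Selected: (0,1) (1,5) (7,11) (15,16)

5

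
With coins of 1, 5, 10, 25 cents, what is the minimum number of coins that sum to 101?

5

101 = 4×25 + 1×1
Total coins = 4 + 1 = 5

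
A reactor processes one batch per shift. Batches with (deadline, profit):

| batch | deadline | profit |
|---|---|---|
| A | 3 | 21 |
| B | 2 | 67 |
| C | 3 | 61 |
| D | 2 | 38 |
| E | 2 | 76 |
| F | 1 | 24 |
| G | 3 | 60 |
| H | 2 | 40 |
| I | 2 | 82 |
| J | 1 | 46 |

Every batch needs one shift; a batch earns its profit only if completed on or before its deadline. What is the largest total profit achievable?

Sort by profit descending; place each in the latest free slot ≤ its deadline.
Profit order: I=82 E=76 B=67 C=61 G=60 J=46 H=40 D=38 F=24 A=21
Assign: I→slot 2, E→slot 1, B skipped, C→slot 3, G skipped, J skipped, H skipped, D skipped, F skipped, A skipped.
Slots: [1:E] [2:I] [3:C]
Profit = 76 + 82 + 61 = 219

219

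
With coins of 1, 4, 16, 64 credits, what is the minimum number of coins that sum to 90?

Greedy: take as many of the largest coin as possible, then repeat with the remainder.
90 − 1×64→26 − 1×16→10 − 2×4→2 − 2×1→0
Total coins = 1 + 1 + 2 + 2 = 6

6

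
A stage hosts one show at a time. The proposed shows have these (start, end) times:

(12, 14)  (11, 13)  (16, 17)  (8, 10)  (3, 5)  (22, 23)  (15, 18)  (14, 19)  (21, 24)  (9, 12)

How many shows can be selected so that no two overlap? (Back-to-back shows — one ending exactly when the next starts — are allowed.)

Sort by end time and greedily take each interval whose start is ≥ the last chosen end.
Sorted by end: (3,5)  (8,10)  (9,12)  (11,13)  (12,14)  (16,17)  (15,18)  (14,19)  (22,23)  (21,24)
take (3,5); take (8,10); take (11,13); take (16,17); take (22,23).
Selected 5 shows.

5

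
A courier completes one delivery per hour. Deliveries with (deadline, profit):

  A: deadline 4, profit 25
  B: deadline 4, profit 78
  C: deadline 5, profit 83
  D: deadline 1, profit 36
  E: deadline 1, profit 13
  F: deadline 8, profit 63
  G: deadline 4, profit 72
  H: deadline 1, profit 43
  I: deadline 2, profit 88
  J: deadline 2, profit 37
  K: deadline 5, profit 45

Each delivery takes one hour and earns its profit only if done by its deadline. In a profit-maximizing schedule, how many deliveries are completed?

Profit order: I=88 C=83 B=78 G=72 F=63 K=45 H=43 J=37 D=36 A=25 E=13
Assign: I→slot 2, C→slot 5, B→slot 4, G→slot 3, F→slot 8, K→slot 1, H skipped, J skipped, D skipped, A skipped, E skipped.
Slots: [1:K] [2:I] [3:G] [4:B] [5:C] [8:F]
6 of 11 scheduled.

6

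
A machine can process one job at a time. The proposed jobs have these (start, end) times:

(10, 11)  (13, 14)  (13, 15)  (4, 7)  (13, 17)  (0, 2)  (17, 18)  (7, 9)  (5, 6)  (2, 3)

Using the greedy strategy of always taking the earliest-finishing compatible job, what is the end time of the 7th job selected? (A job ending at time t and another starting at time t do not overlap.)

18

By end time: (0,2), (2,3), (5,6), (4,7), (7,9), (10,11), (13,14), (13,15), (13,17), (17,18).
Pick (0,2); next start ≥ 2 → (2,3); next start ≥ 3 → (5,6); next start ≥ 6 → (7,9); next start ≥ 9 → (10,11); next start ≥ 11 → (13,14); next start ≥ 14 → (17,18).
Selected: (0,2) (2,3) (5,6) (7,9) (10,11) (13,14) (17,18)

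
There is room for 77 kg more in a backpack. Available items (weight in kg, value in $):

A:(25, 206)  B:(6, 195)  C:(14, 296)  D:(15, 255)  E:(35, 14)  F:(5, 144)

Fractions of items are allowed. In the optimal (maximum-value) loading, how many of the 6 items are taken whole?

5

Sort by value per unit weight and fill in that order.
Order: B (195/6=32.50) > F (144/5=28.80) > C (296/14=21.14) > D (255/15=17.00) > A (206/25=8.24) > E (14/35=0.40)
Fill: take B (6 @ 195) → take F (5 @ 144) → take C (14 @ 296) → take D (15 @ 255) → take A (25 @ 206) → take 12/35 of E → 4.80; 77/77 used.
5 item(s) taken whole; one partial (take 12/35 of E).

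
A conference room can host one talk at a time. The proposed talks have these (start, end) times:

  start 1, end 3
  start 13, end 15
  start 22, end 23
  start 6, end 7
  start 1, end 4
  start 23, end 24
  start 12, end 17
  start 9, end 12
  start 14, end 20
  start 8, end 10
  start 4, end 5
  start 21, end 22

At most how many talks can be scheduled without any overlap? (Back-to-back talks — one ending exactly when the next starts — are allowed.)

8

Order by finish time; keep every interval that doesn't clash with the previous kept one.
Sorted by end: (1,3)  (1,4)  (4,5)  (6,7)  (8,10)  (9,12)  (13,15)  (12,17)  (14,20)  (21,22)  (22,23)  (23,24)
take (1,3); skip (1,4); take (4,5); take (6,7); take (8,10); take (13,15); take (21,22); take (22,23); take (23,24).
Selected 8 talks.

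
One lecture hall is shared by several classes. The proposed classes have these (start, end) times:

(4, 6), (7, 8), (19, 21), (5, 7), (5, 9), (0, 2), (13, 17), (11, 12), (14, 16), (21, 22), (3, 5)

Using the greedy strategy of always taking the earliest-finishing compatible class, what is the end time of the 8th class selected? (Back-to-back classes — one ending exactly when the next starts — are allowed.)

Sorted by end: (0,2)  (3,5)  (4,6)  (5,7)  (7,8)  (5,9)  (11,12)  (14,16)  (13,17)  (19,21)  (21,22)
take (0,2); take (3,5); take (5,7); take (7,8); take (11,12); take (14,16); take (19,21); take (21,22).
Selected: (0,2) (3,5) (5,7) (7,8) (11,12) (14,16) (19,21) (21,22)

22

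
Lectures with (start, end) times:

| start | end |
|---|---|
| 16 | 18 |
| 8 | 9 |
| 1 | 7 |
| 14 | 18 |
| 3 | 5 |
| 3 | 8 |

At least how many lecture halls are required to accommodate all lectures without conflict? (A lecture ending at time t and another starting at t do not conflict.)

3

The answer is the maximum number of intervals overlapping at any instant.
starts: [1, 3, 3, 8, 14, 16]
ends:   [5, 7, 8, 9, 18, 18]
s1→1 s3→2 s3→3  — peak 3.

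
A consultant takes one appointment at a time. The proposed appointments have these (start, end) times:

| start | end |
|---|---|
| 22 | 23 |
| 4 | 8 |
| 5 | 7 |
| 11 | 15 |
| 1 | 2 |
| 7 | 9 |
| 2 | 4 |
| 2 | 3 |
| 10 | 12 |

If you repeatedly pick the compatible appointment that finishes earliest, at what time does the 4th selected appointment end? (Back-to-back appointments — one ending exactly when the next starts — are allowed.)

By end time: (1,2), (2,3), (2,4), (5,7), (4,8), (7,9), (10,12), (11,15), (22,23).
Pick (1,2); next start ≥ 2 → (2,3); next start ≥ 3 → (5,7); next start ≥ 7 → (7,9); next start ≥ 9 → (10,12); next start ≥ 12 → (22,23).
Selected: (1,2) (2,3) (5,7) (7,9) (10,12) (22,23)

9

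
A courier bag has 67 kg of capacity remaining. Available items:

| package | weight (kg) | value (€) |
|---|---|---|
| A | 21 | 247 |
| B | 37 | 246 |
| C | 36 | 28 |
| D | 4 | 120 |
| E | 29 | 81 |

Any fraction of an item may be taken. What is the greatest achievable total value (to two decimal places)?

Sort by value per unit weight and fill in that order.
Order: D (120/4=30.00) > A (247/21=11.76) > B (246/37=6.65) > E (81/29=2.79) > C (28/36=0.78)
Fill: take D (4 @ 120) → take A (21 @ 247) → take B (37 @ 246) → take 5/29 of E → 13.97; 67/67 used.
Total value = 626.97

626.97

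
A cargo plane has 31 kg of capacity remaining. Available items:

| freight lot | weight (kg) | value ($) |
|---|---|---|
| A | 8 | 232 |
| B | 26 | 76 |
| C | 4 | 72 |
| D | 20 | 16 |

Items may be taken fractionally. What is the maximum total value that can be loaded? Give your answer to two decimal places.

Sort by value per unit weight and fill in that order.
Ratios (sorted): A 29.00, C 18.00, B 2.92, D 0.80
take A (8 @ 232); take C (4 @ 72); take 19/26 of B → 55.54. Capacity used 31/31.
Total value = 359.54

359.54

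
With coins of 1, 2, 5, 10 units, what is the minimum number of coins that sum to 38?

6

Greedy: take as many of the largest coin as possible, then repeat with the remainder.
38 − 3×10→8 − 1×5→3 − 1×2→1 − 1×1→0
Total coins = 3 + 1 + 1 + 1 = 6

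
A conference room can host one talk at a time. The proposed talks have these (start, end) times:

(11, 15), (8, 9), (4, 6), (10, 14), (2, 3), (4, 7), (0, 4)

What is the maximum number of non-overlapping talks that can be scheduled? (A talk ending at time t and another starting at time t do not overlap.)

Sorted by end: (2,3)  (0,4)  (4,6)  (4,7)  (8,9)  (10,14)  (11,15)
take (2,3); skip (0,4); take (4,6); skip (4,7); take (8,9); take (10,14); skip (11,15).
Selected 4 talks.

4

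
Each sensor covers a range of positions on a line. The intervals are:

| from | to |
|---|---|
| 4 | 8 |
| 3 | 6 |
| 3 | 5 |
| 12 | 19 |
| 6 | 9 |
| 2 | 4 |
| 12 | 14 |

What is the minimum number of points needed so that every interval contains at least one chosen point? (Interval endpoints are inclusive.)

Process intervals by earliest right end; each time one isn't hit yet, stab at its right endpoint.
Sorted: [2,4] [3,5] [3,6] [4,8] [6,9] [12,14] [12,19]
{[2,4],[3,5],[3,6],[4,8]} hit by 4; {[6,9]} hit by 9; {[12,14],[12,19]} hit by 14.
Points: 4, 9, 14 (3 total).

3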